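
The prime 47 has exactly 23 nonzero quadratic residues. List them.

Square k = 1,…,23 (k and 47−k give the same square):
1²=1, 2²=4, 3²=9, 4²=16, 5²=25, 6²=36, 7²≡2, 8²≡17, 9²≡34, 10²≡6, 11²≡27, 12²≡3, 13²≡28, 14²≡8, 15²≡37, 16²≡21, 17²≡7, 18²≡42, 19²≡32, 20²≡24, 21²≡18, 22²≡14, 23²≡12 (mod 47).
So the quadratic residues mod 47 are {1, 2, 3, 4, 6, 7, 8, 9, 12, 14, 16, 17, 18, 21, 24, 25, 27, 28, 32, 34, 36, 37, 42}.

1, 2, 3, 4, 6, 7, 8, 9, 12, 14, 16, 17, 18, 21, 24, 25, 27, 28, 32, 34, 36, 37, 42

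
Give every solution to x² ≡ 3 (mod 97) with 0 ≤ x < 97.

97 ≡ 1 (mod 4), so we find a root by search.
Trying successive values, 10² = 100 ≡ 3 (mod 97). The other root is 97 − 10 = 87.

10, 87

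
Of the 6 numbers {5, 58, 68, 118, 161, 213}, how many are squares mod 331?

(5/331) = +1 → QR.
(58/331) = +1 → QR.
(68/331) = +1 → QR.
(118/331) = +1 → QR.
(161/331) = +1 → QR.
(213/331) = -1 → non-residue.
Total quadratic residues among the 6: 5.

5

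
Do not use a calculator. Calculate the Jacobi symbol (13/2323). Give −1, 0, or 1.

1

Reciprocity: 13 ≡ 1 and 2323 ≡ 3 (mod 4), so (13/2323) = +(2323/13).
Reduce top mod 13: now compute (9/13).
Reciprocity: 9 ≡ 1 and 13 ≡ 1 (mod 4), so (9/13) = +(13/9).
Reduce top mod 9: now compute (4/9).
Pull out 2^2: since 9 ≡ 1 (mod 8), (2/9) = +1, so (2/9)^2 = +1.
Reached (1/9) = 1. Collecting the sign flips along the way, the symbol is +1.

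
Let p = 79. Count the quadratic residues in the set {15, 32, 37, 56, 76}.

(15/79) = -1 → non-residue.
(32/79) = +1 → QR.
(37/79) = -1 → non-residue.
(56/79) = -1 → non-residue.
(76/79) = +1 → QR.
Total quadratic residues among the 5: 2.

2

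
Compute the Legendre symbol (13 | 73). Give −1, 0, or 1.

-1

Reciprocity: 13 ≡ 1 and 73 ≡ 1 (mod 4), so (13/73) = +(73/13).
Reduce top mod 13: now compute (8/13).
Pull out 2^3: since 13 ≡ 5 (mod 8), (2/13) = -1, so (2/13)^3 = -1.
Reached (1/13) = 1. Collecting the sign flips along the way, the symbol is -1.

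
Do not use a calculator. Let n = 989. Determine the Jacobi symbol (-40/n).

-1

First reduce: -40 ≡ 949 (mod 989).
Reciprocity: 949 ≡ 1 and 989 ≡ 1 (mod 4), so (949/989) = +(989/949).
Reduce top mod 949: now compute (40/949).
Pull out 2^3: since 949 ≡ 5 (mod 8), (2/949) = -1, so (2/949)^3 = -1.
Reciprocity: 5 ≡ 1 and 949 ≡ 1 (mod 4), so (5/949) = +(949/5).
Reduce top mod 5: now compute (4/5).
Pull out 2^2: since 5 ≡ 5 (mod 8), (2/5) = -1, so (2/5)^2 = +1.
Reached (1/5) = 1. Collecting the sign flips along the way, the symbol is -1.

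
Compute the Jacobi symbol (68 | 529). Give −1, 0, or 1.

Pull out 2^2: since 529 ≡ 1 (mod 8), (2/529) = +1, so (2/529)^2 = +1.
Reciprocity: 17 ≡ 1 and 529 ≡ 1 (mod 4), so (17/529) = +(529/17).
Reduce top mod 17: now compute (2/17).
Pull out 2: since 17 ≡ 1 (mod 8), (2/17) = +1.
Reached (1/17) = 1. Collecting the sign flips along the way, the symbol is +1.

1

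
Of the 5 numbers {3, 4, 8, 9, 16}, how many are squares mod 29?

3

(3/29) = -1 → non-residue.
(4/29) = +1 → QR.
(8/29) = -1 → non-residue.
(9/29) = +1 → QR.
(16/29) = +1 → QR.
Total quadratic residues among the 5: 3.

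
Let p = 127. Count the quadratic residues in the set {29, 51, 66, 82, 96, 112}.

(29/127) = -1 → non-residue.
(51/127) = -1 → non-residue.
(66/127) = -1 → non-residue.
(82/127) = +1 → QR.
(96/127) = -1 → non-residue.
(112/127) = -1 → non-residue.
Total quadratic residues among the 6: 1.

1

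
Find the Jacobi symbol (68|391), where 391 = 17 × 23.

0

Pull out 2^2: since 391 ≡ 7 (mod 8), (2/391) = +1, so (2/391)^2 = +1.
Reciprocity: 17 ≡ 1 and 391 ≡ 3 (mod 4), so (17/391) = +(391/17).
Reduce top mod 17: now compute (0/17).
Top reduces to 0: gcd > 1, so the symbol is 0.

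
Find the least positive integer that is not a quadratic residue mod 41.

(2/41) = +1, so 2 is a residue.
(3/41) = −1, so 3 is the smallest positive non-residue mod 41.

3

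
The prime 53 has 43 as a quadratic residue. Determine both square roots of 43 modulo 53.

53 ≡ 1 (mod 4), so we find a root by search.
Trying successive values, 19² = 361 ≡ 43 (mod 53). The other root is 53 − 19 = 34.

19, 34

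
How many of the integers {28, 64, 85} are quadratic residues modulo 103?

(28/103) = +1 → QR.
(64/103) = +1 → QR.
(85/103) = -1 → non-residue.
Total quadratic residues among the 3: 2.

2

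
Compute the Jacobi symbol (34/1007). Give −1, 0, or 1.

Pull out 2: since 1007 ≡ 7 (mod 8), (2/1007) = +1.
Reciprocity: 17 ≡ 1 and 1007 ≡ 3 (mod 4), so (17/1007) = +(1007/17).
Reduce top mod 17: now compute (4/17).
Pull out 2^2: since 17 ≡ 1 (mod 8), (2/17) = +1, so (2/17)^2 = +1.
Reached (1/17) = 1. Collecting the sign flips along the way, the symbol is +1.

1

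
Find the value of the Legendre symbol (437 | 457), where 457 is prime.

Reciprocity: 437 ≡ 1 and 457 ≡ 1 (mod 4), so (437/457) = +(457/437).
Reduce top mod 437: now compute (20/437).
Pull out 2^2: since 437 ≡ 5 (mod 8), (2/437) = -1, so (2/437)^2 = +1.
Reciprocity: 5 ≡ 1 and 437 ≡ 1 (mod 4), so (5/437) = +(437/5).
Reduce top mod 5: now compute (2/5).
Pull out 2: since 5 ≡ 5 (mod 8), (2/5) = -1.
Reached (1/5) = 1. Collecting the sign flips along the way, the symbol is -1.

-1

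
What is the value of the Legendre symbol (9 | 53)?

Euler's criterion: (9/53) ≡ 9^26 (mod 53).
9^2 ≡ 28 (mod 53)
9^4 ≡ 42 (mod 53)
9^8 ≡ 15 (mod 53)
9^16 ≡ 13 (mod 53)
9^26 = 9^(16+8+2) ≡ 1 (mod 53).
Result is 1, so (9/53) = 1.

1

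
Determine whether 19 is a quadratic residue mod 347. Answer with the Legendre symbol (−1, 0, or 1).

Euler's criterion: (19/347) ≡ 19^173 (mod 347).
19^2 ≡ 14 (mod 347)
19^4 ≡ 196 (mod 347)
19^8 ≡ 246 (mod 347)
19^16 ≡ 138 (mod 347)
19^32 ≡ 306 (mod 347)
19^64 ≡ 293 (mod 347)
19^128 ≡ 140 (mod 347)
19^173 = 19^(128+32+8+4+1) ≡ 346 (mod 347).
Result is 346 ≡ −1, so (19/347) = −1.

-1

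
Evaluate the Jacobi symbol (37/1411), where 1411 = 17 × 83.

Reciprocity: 37 ≡ 1 and 1411 ≡ 3 (mod 4), so (37/1411) = +(1411/37).
Reduce top mod 37: now compute (5/37).
Reciprocity: 5 ≡ 1 and 37 ≡ 1 (mod 4), so (5/37) = +(37/5).
Reduce top mod 5: now compute (2/5).
Pull out 2: since 5 ≡ 5 (mod 8), (2/5) = -1.
Reached (1/5) = 1. Collecting the sign flips along the way, the symbol is -1.

-1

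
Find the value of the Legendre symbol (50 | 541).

-1

Pull out 2: since 541 ≡ 5 (mod 8), (2/541) = -1.
Reciprocity: 25 ≡ 1 and 541 ≡ 1 (mod 4), so (25/541) = +(541/25).
Reduce top mod 25: now compute (16/25).
Pull out 2^4: since 25 ≡ 1 (mod 8), (2/25) = +1, so (2/25)^4 = +1.
Reached (1/25) = 1. Collecting the sign flips along the way, the symbol is -1.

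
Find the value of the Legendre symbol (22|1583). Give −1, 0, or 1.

Pull out 2: since 1583 ≡ 7 (mod 8), (2/1583) = +1.
Reciprocity: 11 ≡ 3 and 1583 ≡ 3 (mod 4), so (11/1583) = −(1583/11).
Reduce top mod 11: now compute (10/11).
Pull out 2: since 11 ≡ 3 (mod 8), (2/11) = -1.
Reciprocity: 5 ≡ 1 and 11 ≡ 3 (mod 4), so (5/11) = +(11/5).
Reduce top mod 5: now compute (1/5).
Reached (1/5) = 1. Collecting the sign flips along the way, the symbol is +1.

1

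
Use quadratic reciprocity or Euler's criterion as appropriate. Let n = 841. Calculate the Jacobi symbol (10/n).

1

Pull out 2: since 841 ≡ 1 (mod 8), (2/841) = +1.
Reciprocity: 5 ≡ 1 and 841 ≡ 1 (mod 4), so (5/841) = +(841/5).
Reduce top mod 5: now compute (1/5).
Reached (1/5) = 1. Collecting the sign flips along the way, the symbol is +1.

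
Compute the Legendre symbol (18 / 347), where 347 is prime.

-1

Euler's criterion: (18/347) ≡ 18^173 (mod 347).
18^2 ≡ 324 (mod 347)
18^4 ≡ 182 (mod 347)
18^8 ≡ 159 (mod 347)
18^16 ≡ 297 (mod 347)
18^32 ≡ 71 (mod 347)
18^64 ≡ 183 (mod 347)
18^128 ≡ 177 (mod 347)
18^173 = 18^(128+32+8+4+1) ≡ 346 (mod 347).
Result is 346 ≡ −1, so (18/347) = −1.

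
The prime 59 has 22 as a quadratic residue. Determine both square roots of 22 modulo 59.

Since 59 ≡ 3 (mod 4), a square root of 22 is 22^((59+1)/4) = 22^15 mod 59.
Repeated squaring: 22^2≡12, 22^4≡26, 22^8≡27 (mod 59).
22^15 = 22^(8+4+2+1) ≡ 9 (mod 59).
Check: 9² = 81 ≡ 22 (mod 59). The two roots are 9 and 50.

9, 50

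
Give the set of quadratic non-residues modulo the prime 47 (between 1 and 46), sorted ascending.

5 10 11 13 15 19 20 22 23 26 29 30 31 33 35 38 39 40 41 43 44 45 46

Square k = 1,…,23 (k and 47−k give the same square):
1²=1, 2²=4, 3²=9, 4²=16, 5²=25, 6²=36, 7²≡2, 8²≡17, 9²≡34, 10²≡6, 11²≡27, 12²≡3, 13²≡28, 14²≡8, 15²≡37, 16²≡21, 17²≡7, 18²≡42, 19²≡32, 20²≡24, 21²≡18, 22²≡14, 23²≡12 (mod 47).
The residues are {1, 2, 3, 4, 6, 7, 8, 9, 12, 14, 16, 17, 18, 21, 24, 25, 27, 28, 32, 34, 36, 37, 42}; the non-residues are the remaining 23 nonzero classes.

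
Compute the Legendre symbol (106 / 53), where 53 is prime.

First reduce: 106 ≡ 0 (mod 53).
Top reduces to 0: gcd > 1, so the symbol is 0.

0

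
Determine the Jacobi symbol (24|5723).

-1

Pull out 2^3: since 5723 ≡ 3 (mod 8), (2/5723) = -1, so (2/5723)^3 = -1.
Reciprocity: 3 ≡ 3 and 5723 ≡ 3 (mod 4), so (3/5723) = −(5723/3).
Reduce top mod 3: now compute (2/3).
Pull out 2: since 3 ≡ 3 (mod 8), (2/3) = -1.
Reached (1/3) = 1. Collecting the sign flips along the way, the symbol is -1.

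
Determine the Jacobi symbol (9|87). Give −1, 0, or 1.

0

Reciprocity: 9 ≡ 1 and 87 ≡ 3 (mod 4), so (9/87) = +(87/9).
Reduce top mod 9: now compute (6/9).
Pull out 2: since 9 ≡ 1 (mod 8), (2/9) = +1.
Reciprocity: 3 ≡ 3 and 9 ≡ 1 (mod 4), so (3/9) = +(9/3).
Reduce top mod 3: now compute (0/3).
Top reduces to 0: gcd > 1, so the symbol is 0.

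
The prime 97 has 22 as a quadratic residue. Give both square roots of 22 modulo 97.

33, 64

97 ≡ 1 (mod 4), so we find a root by search.
Trying successive values, 33² = 1089 ≡ 22 (mod 97). The other root is 97 − 33 = 64.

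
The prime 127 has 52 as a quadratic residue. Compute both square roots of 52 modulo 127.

Since 127 ≡ 3 (mod 4), a square root of 52 is 52^((127+1)/4) = 52^32 mod 127.
Repeated squaring: 52^2≡37, 52^4≡99, 52^8≡22, 52^16≡103, 52^32≡68 (mod 127).
52^32 = 52^(32) ≡ 68 (mod 127).
Check: 68² = 4624 ≡ 52 (mod 127). The two roots are 59 and 68.

59, 68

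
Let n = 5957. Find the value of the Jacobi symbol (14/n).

Pull out 2: since 5957 ≡ 5 (mod 8), (2/5957) = -1.
Reciprocity: 7 ≡ 3 and 5957 ≡ 1 (mod 4), so (7/5957) = +(5957/7).
Reduce top mod 7: now compute (0/7).
Top reduces to 0: gcd > 1, so the symbol is 0.

0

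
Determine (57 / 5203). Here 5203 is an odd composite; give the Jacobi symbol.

Reciprocity: 57 ≡ 1 and 5203 ≡ 3 (mod 4), so (57/5203) = +(5203/57).
Reduce top mod 57: now compute (16/57).
Pull out 2^4: since 57 ≡ 1 (mod 8), (2/57) = +1, so (2/57)^4 = +1.
Reached (1/57) = 1. Collecting the sign flips along the way, the symbol is +1.

1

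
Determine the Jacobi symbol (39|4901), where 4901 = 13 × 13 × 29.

Reciprocity: 39 ≡ 3 and 4901 ≡ 1 (mod 4), so (39/4901) = +(4901/39).
Reduce top mod 39: now compute (26/39).
Pull out 2: since 39 ≡ 7 (mod 8), (2/39) = +1.
Reciprocity: 13 ≡ 1 and 39 ≡ 3 (mod 4), so (13/39) = +(39/13).
Reduce top mod 13: now compute (0/13).
Top reduces to 0: gcd > 1, so the symbol is 0.

0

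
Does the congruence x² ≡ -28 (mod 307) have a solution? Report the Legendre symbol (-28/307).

-1

First reduce: -28 ≡ 279 (mod 307).
Reciprocity: 279 ≡ 3 and 307 ≡ 3 (mod 4), so (279/307) = −(307/279).
Reduce top mod 279: now compute (28/279).
Pull out 2^2: since 279 ≡ 7 (mod 8), (2/279) = +1, so (2/279)^2 = +1.
Reciprocity: 7 ≡ 3 and 279 ≡ 3 (mod 4), so (7/279) = −(279/7).
Reduce top mod 7: now compute (6/7).
Pull out 2: since 7 ≡ 7 (mod 8), (2/7) = +1.
Reciprocity: 3 ≡ 3 and 7 ≡ 3 (mod 4), so (3/7) = −(7/3).
Reduce top mod 3: now compute (1/3).
Reached (1/3) = 1. Collecting the sign flips along the way, the symbol is -1.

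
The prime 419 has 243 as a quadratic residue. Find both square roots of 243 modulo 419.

158, 261

Since 419 ≡ 3 (mod 4), a square root of 243 is 243^((419+1)/4) = 243^105 mod 419.
Repeated squaring: 243^2≡389, 243^4≡62, 243^8≡73, 243^16≡301, 243^32≡97, 243^64≡191 (mod 419).
243^105 = 243^(64+32+8+1) ≡ 261 (mod 419).
Check: 261² = 68121 ≡ 243 (mod 419). The two roots are 158 and 261.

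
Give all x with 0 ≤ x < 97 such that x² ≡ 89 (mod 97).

97 ≡ 1 (mod 4), so we find a root by search.
Trying successive values, 34² = 1156 ≡ 89 (mod 97). The other root is 97 − 34 = 63.

34, 63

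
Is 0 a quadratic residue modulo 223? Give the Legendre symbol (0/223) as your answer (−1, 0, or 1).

0

Top reduces to 0: gcd > 1, so the symbol is 0.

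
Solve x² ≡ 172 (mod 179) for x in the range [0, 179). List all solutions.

Since 179 ≡ 3 (mod 4), a square root of 172 is 172^((179+1)/4) = 172^45 mod 179.
Repeated squaring: 172^2≡49, 172^4≡74, 172^8≡106, 172^16≡138, 172^32≡70 (mod 179).
172^45 = 172^(32+8+4+1) ≡ 107 (mod 179).
Check: 107² = 11449 ≡ 172 (mod 179). The two roots are 72 and 107.

72, 107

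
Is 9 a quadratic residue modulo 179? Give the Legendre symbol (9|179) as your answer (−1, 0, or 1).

1

Euler's criterion: (9/179) ≡ 9^89 (mod 179).
9^2 ≡ 81 (mod 179)
9^4 ≡ 117 (mod 179)
9^8 ≡ 85 (mod 179)
9^16 ≡ 65 (mod 179)
9^32 ≡ 108 (mod 179)
9^64 ≡ 29 (mod 179)
9^89 = 9^(64+16+8+1) ≡ 1 (mod 179).
Result is 1, so (9/179) = 1.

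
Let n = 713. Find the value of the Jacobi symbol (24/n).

Pull out 2^3: since 713 ≡ 1 (mod 8), (2/713) = +1, so (2/713)^3 = +1.
Reciprocity: 3 ≡ 3 and 713 ≡ 1 (mod 4), so (3/713) = +(713/3).
Reduce top mod 3: now compute (2/3).
Pull out 2: since 3 ≡ 3 (mod 8), (2/3) = -1.
Reached (1/3) = 1. Collecting the sign flips along the way, the symbol is -1.

-1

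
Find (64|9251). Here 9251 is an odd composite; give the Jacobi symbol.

Pull out 2^6: since 9251 ≡ 3 (mod 8), (2/9251) = -1, so (2/9251)^6 = +1.
Reached (1/9251) = 1. Collecting the sign flips along the way, the symbol is +1.

1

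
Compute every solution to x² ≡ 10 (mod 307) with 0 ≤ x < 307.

Since 307 ≡ 3 (mod 4), a square root of 10 is 10^((307+1)/4) = 10^77 mod 307.
Repeated squaring: 10^2≡100, 10^4≡176, 10^8≡276, 10^16≡40, 10^32≡65, 10^64≡234 (mod 307).
10^77 = 10^(64+8+4+1) ≡ 169 (mod 307).
Check: 169² = 28561 ≡ 10 (mod 307). The two roots are 138 and 169.

138, 169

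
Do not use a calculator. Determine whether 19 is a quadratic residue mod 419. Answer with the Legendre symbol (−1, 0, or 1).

Reciprocity: 19 ≡ 3 and 419 ≡ 3 (mod 4), so (19/419) = −(419/19).
Reduce top mod 19: now compute (1/19).
Reached (1/19) = 1. Collecting the sign flips along the way, the symbol is -1.

-1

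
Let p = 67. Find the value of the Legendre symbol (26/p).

1

Pull out 2: since 67 ≡ 3 (mod 8), (2/67) = -1.
Reciprocity: 13 ≡ 1 and 67 ≡ 3 (mod 4), so (13/67) = +(67/13).
Reduce top mod 13: now compute (2/13).
Pull out 2: since 13 ≡ 5 (mod 8), (2/13) = -1.
Reached (1/13) = 1. Collecting the sign flips along the way, the symbol is +1.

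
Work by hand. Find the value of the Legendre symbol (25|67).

Euler's criterion: (25/67) ≡ 25^33 (mod 67).
25^2 ≡ 22 (mod 67)
25^4 ≡ 15 (mod 67)
25^8 ≡ 24 (mod 67)
25^16 ≡ 40 (mod 67)
25^32 ≡ 59 (mod 67)
25^33 = 25^(32+1) ≡ 1 (mod 67).
Result is 1, so (25/67) = 1.

1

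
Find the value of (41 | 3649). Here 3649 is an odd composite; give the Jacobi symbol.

0

Reciprocity: 41 ≡ 1 and 3649 ≡ 1 (mod 4), so (41/3649) = +(3649/41).
Reduce top mod 41: now compute (0/41).
Top reduces to 0: gcd > 1, so the symbol is 0.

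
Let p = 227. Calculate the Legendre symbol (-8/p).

Euler's criterion: (-8/227) ≡ 219^113 (mod 227).
219^2 ≡ 64 (mod 227)
219^4 ≡ 10 (mod 227)
219^8 ≡ 100 (mod 227)
219^16 ≡ 12 (mod 227)
219^32 ≡ 144 (mod 227)
219^64 ≡ 79 (mod 227)
219^113 = 219^(64+32+16+1) ≡ 1 (mod 227).
Result is 1, so (-8/227) = 1.

1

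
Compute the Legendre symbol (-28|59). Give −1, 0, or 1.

Euler's criterion: (-28/59) ≡ 31^29 (mod 59).
31^2 ≡ 17 (mod 59)
31^4 ≡ 53 (mod 59)
31^8 ≡ 36 (mod 59)
31^16 ≡ 57 (mod 59)
31^29 = 31^(16+8+4+1) ≡ 58 (mod 59).
Result is 58 ≡ −1, so (-28/59) = −1.

-1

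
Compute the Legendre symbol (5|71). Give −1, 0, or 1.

Euler's criterion: (5/71) ≡ 5^35 (mod 71).
5^2 ≡ 25 (mod 71)
5^4 ≡ 57 (mod 71)
5^8 ≡ 54 (mod 71)
5^16 ≡ 5 (mod 71)
5^32 ≡ 25 (mod 71)
5^35 = 5^(32+2+1) ≡ 1 (mod 71).
Result is 1, so (5/71) = 1.

1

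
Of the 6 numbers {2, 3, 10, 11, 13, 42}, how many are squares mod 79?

5

(2/79) = +1 → QR.
(3/79) = -1 → non-residue.
(10/79) = +1 → QR.
(11/79) = +1 → QR.
(13/79) = +1 → QR.
(42/79) = +1 → QR.
Total quadratic residues among the 6: 5.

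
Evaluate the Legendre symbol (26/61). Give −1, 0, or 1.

-1

Euler's criterion: (26/61) ≡ 26^30 (mod 61).
26^2 ≡ 5 (mod 61)
26^4 ≡ 25 (mod 61)
26^8 ≡ 15 (mod 61)
26^16 ≡ 42 (mod 61)
26^30 = 26^(16+8+4+2) ≡ 60 (mod 61).
Result is 60 ≡ −1, so (26/61) = −1.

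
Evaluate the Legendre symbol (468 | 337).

First reduce: 468 ≡ 131 (mod 337).
Reciprocity: 131 ≡ 3 and 337 ≡ 1 (mod 4), so (131/337) = +(337/131).
Reduce top mod 131: now compute (75/131).
Reciprocity: 75 ≡ 3 and 131 ≡ 3 (mod 4), so (75/131) = −(131/75).
Reduce top mod 75: now compute (56/75).
Pull out 2^3: since 75 ≡ 3 (mod 8), (2/75) = -1, so (2/75)^3 = -1.
Reciprocity: 7 ≡ 3 and 75 ≡ 3 (mod 4), so (7/75) = −(75/7).
Reduce top mod 7: now compute (5/7).
Reciprocity: 5 ≡ 1 and 7 ≡ 3 (mod 4), so (5/7) = +(7/5).
Reduce top mod 5: now compute (2/5).
Pull out 2: since 5 ≡ 5 (mod 8), (2/5) = -1.
Reached (1/5) = 1. Collecting the sign flips along the way, the symbol is +1.

1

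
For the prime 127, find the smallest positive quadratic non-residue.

(2/127) = +1, so 2 is a residue.
(3/127) = −1, so 3 is the smallest positive non-residue mod 127.

3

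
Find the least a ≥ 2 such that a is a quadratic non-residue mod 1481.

(2/1481) = +1, so 2 is a residue.
(3/1481) = −1, so 3 is the smallest positive non-residue mod 1481.

3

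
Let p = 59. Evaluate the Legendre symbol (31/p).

-1

Reciprocity: 31 ≡ 3 and 59 ≡ 3 (mod 4), so (31/59) = −(59/31).
Reduce top mod 31: now compute (28/31).
Pull out 2^2: since 31 ≡ 7 (mod 8), (2/31) = +1, so (2/31)^2 = +1.
Reciprocity: 7 ≡ 3 and 31 ≡ 3 (mod 4), so (7/31) = −(31/7).
Reduce top mod 7: now compute (3/7).
Reciprocity: 3 ≡ 3 and 7 ≡ 3 (mod 4), so (3/7) = −(7/3).
Reduce top mod 3: now compute (1/3).
Reached (1/3) = 1. Collecting the sign flips along the way, the symbol is -1.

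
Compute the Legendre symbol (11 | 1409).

1

Reciprocity: 11 ≡ 3 and 1409 ≡ 1 (mod 4), so (11/1409) = +(1409/11).
Reduce top mod 11: now compute (1/11).
Reached (1/11) = 1. Collecting the sign flips along the way, the symbol is +1.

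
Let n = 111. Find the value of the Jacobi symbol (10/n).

Pull out 2: since 111 ≡ 7 (mod 8), (2/111) = +1.
Reciprocity: 5 ≡ 1 and 111 ≡ 3 (mod 4), so (5/111) = +(111/5).
Reduce top mod 5: now compute (1/5).
Reached (1/5) = 1. Collecting the sign flips along the way, the symbol is +1.

1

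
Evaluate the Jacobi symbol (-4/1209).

First reduce: -4 ≡ 1205 (mod 1209).
Reciprocity: 1205 ≡ 1 and 1209 ≡ 1 (mod 4), so (1205/1209) = +(1209/1205).
Reduce top mod 1205: now compute (4/1205).
Pull out 2^2: since 1205 ≡ 5 (mod 8), (2/1205) = -1, so (2/1205)^2 = +1.
Reached (1/1205) = 1. Collecting the sign flips along the way, the symbol is +1.

1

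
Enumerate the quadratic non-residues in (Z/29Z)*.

Square k = 1,…,14 (k and 29−k give the same square):
1²=1, 2²=4, 3²=9, 4²=16, 5²=25, 6²≡7, 7²≡20, 8²≡6, 9²≡23, 10²≡13, 11²≡5, 12²≡28, 13²≡24, 14²≡22 (mod 29).
The residues are {1, 4, 5, 6, 7, 9, 13, 16, 20, 22, 23, 24, 25, 28}; the non-residues are the remaining 14 nonzero classes.

2, 3, 8, 10, 11, 12, 14, 15, 17, 18, 19, 21, 26, 27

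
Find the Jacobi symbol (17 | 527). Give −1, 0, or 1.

Reciprocity: 17 ≡ 1 and 527 ≡ 3 (mod 4), so (17/527) = +(527/17).
Reduce top mod 17: now compute (0/17).
Top reduces to 0: gcd > 1, so the symbol is 0.

0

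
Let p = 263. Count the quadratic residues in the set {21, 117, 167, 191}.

(21/263) = -1 → non-residue.
(117/263) = +1 → QR.
(167/263) = -1 → non-residue.
(191/263) = -1 → non-residue.
Total quadratic residues among the 4: 1.

1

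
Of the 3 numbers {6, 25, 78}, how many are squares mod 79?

(6/79) = -1 → non-residue.
(25/79) = +1 → QR.
(78/79) = -1 → non-residue.
Total quadratic residues among the 3: 1.

1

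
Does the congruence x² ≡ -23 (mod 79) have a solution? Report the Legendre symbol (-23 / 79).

-1

First reduce: -23 ≡ 56 (mod 79).
Pull out 2^3: since 79 ≡ 7 (mod 8), (2/79) = +1, so (2/79)^3 = +1.
Reciprocity: 7 ≡ 3 and 79 ≡ 3 (mod 4), so (7/79) = −(79/7).
Reduce top mod 7: now compute (2/7).
Pull out 2: since 7 ≡ 7 (mod 8), (2/7) = +1.
Reached (1/7) = 1. Collecting the sign flips along the way, the symbol is -1.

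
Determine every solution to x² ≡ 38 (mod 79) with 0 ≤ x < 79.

Since 79 ≡ 3 (mod 4), a square root of 38 is 38^((79+1)/4) = 38^20 mod 79.
Repeated squaring: 38^2≡22, 38^4≡10, 38^8≡21, 38^16≡46 (mod 79).
38^20 = 38^(16+4) ≡ 65 (mod 79).
Check: 65² = 4225 ≡ 38 (mod 79). The two roots are 14 and 65.

14, 65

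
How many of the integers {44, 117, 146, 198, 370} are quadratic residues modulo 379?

2

(44/379) = -1 → non-residue.
(117/379) = -1 → non-residue.
(146/379) = +1 → QR.
(198/379) = +1 → QR.
(370/379) = -1 → non-residue.
Total quadratic residues among the 5: 2.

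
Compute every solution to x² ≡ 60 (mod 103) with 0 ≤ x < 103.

36, 67

Since 103 ≡ 3 (mod 4), a square root of 60 is 60^((103+1)/4) = 60^26 mod 103.
Repeated squaring: 60^2≡98, 60^4≡25, 60^8≡7, 60^16≡49 (mod 103).
60^26 = 60^(16+8+2) ≡ 36 (mod 103).
Check: 36² = 1296 ≡ 60 (mod 103). The two roots are 36 and 67.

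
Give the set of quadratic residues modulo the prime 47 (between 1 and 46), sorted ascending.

Square k = 1,…,23 (k and 47−k give the same square):
1²=1, 2²=4, 3²=9, 4²=16, 5²=25, 6²=36, 7²≡2, 8²≡17, 9²≡34, 10²≡6, 11²≡27, 12²≡3, 13²≡28, 14²≡8, 15²≡37, 16²≡21, 17²≡7, 18²≡42, 19²≡32, 20²≡24, 21²≡18, 22²≡14, 23²≡12 (mod 47).
So the quadratic residues mod 47 are {1, 2, 3, 4, 6, 7, 8, 9, 12, 14, 16, 17, 18, 21, 24, 25, 27, 28, 32, 34, 36, 37, 42}.

1,2,3,4,6,7,8,9,12,14,16,17,18,21,24,25,27,28,32,34,36,37,42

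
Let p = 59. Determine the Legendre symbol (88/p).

1

First reduce: 88 ≡ 29 (mod 59).
Reciprocity: 29 ≡ 1 and 59 ≡ 3 (mod 4), so (29/59) = +(59/29).
Reduce top mod 29: now compute (1/29).
Reached (1/29) = 1. Collecting the sign flips along the way, the symbol is +1.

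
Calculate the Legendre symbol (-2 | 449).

First reduce: -2 ≡ 447 (mod 449).
Reciprocity: 447 ≡ 3 and 449 ≡ 1 (mod 4), so (447/449) = +(449/447).
Reduce top mod 447: now compute (2/447).
Pull out 2: since 447 ≡ 7 (mod 8), (2/447) = +1.
Reached (1/447) = 1. Collecting the sign flips along the way, the symbol is +1.

1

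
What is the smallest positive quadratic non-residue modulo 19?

2

(2/19) = −1, so 2 is the smallest positive non-residue mod 19.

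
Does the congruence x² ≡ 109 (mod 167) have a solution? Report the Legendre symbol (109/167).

Reciprocity: 109 ≡ 1 and 167 ≡ 3 (mod 4), so (109/167) = +(167/109).
Reduce top mod 109: now compute (58/109).
Pull out 2: since 109 ≡ 5 (mod 8), (2/109) = -1.
Reciprocity: 29 ≡ 1 and 109 ≡ 1 (mod 4), so (29/109) = +(109/29).
Reduce top mod 29: now compute (22/29).
Pull out 2: since 29 ≡ 5 (mod 8), (2/29) = -1.
Reciprocity: 11 ≡ 3 and 29 ≡ 1 (mod 4), so (11/29) = +(29/11).
Reduce top mod 11: now compute (7/11).
Reciprocity: 7 ≡ 3 and 11 ≡ 3 (mod 4), so (7/11) = −(11/7).
Reduce top mod 7: now compute (4/7).
Pull out 2^2: since 7 ≡ 7 (mod 8), (2/7) = +1, so (2/7)^2 = +1.
Reached (1/7) = 1. Collecting the sign flips along the way, the symbol is -1.

-1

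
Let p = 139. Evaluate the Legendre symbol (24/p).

1

Euler's criterion: (24/139) ≡ 24^69 (mod 139).
24^2 ≡ 20 (mod 139)
24^4 ≡ 122 (mod 139)
24^8 ≡ 11 (mod 139)
24^16 ≡ 121 (mod 139)
24^32 ≡ 46 (mod 139)
24^64 ≡ 31 (mod 139)
24^69 = 24^(64+4+1) ≡ 1 (mod 139).
Result is 1, so (24/139) = 1.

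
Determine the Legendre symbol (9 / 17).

Reciprocity: 9 ≡ 1 and 17 ≡ 1 (mod 4), so (9/17) = +(17/9).
Reduce top mod 9: now compute (8/9).
Pull out 2^3: since 9 ≡ 1 (mod 8), (2/9) = +1, so (2/9)^3 = +1.
Reached (1/9) = 1. Collecting the sign flips along the way, the symbol is +1.

1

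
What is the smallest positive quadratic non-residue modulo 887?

5

(2/887) = +1, so 2 is a residue.
(3/887) = +1, so 3 is a residue.
(4/887) = +1, so 4 is a residue.
(5/887) = −1, so 5 is the smallest positive non-residue mod 887.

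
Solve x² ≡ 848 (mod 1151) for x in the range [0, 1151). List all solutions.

Since 1151 ≡ 3 (mod 4), a square root of 848 is 848^((1151+1)/4) = 848^288 mod 1151.
Repeated squaring: 848^2≡880, 848^4≡928, 848^8≡236, 848^16≡448, 848^32≡430, 848^64≡740, 848^128≡875, 848^256≡210 (mod 1151).
848^288 = 848^(256+32) ≡ 522 (mod 1151).
Check: 522² = 272484 ≡ 848 (mod 1151). The two roots are 522 and 629.

522, 629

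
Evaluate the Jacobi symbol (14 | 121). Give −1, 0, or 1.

Pull out 2: since 121 ≡ 1 (mod 8), (2/121) = +1.
Reciprocity: 7 ≡ 3 and 121 ≡ 1 (mod 4), so (7/121) = +(121/7).
Reduce top mod 7: now compute (2/7).
Pull out 2: since 7 ≡ 7 (mod 8), (2/7) = +1.
Reached (1/7) = 1. Collecting the sign flips along the way, the symbol is +1.

1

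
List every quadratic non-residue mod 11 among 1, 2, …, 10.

Square k = 1,…,5 (k and 11−k give the same square):
1²=1, 2²=4, 3²=9, 4²≡5, 5²≡3 (mod 11).
The residues are {1, 3, 4, 5, 9}; the non-residues are the remaining 5 nonzero classes.

2, 6, 7, 8, 10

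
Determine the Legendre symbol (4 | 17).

Pull out 2^2: since 17 ≡ 1 (mod 8), (2/17) = +1, so (2/17)^2 = +1.
Reached (1/17) = 1. Collecting the sign flips along the way, the symbol is +1.

1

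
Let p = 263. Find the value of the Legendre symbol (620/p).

First reduce: 620 ≡ 94 (mod 263).
Pull out 2: since 263 ≡ 7 (mod 8), (2/263) = +1.
Reciprocity: 47 ≡ 3 and 263 ≡ 3 (mod 4), so (47/263) = −(263/47).
Reduce top mod 47: now compute (28/47).
Pull out 2^2: since 47 ≡ 7 (mod 8), (2/47) = +1, so (2/47)^2 = +1.
Reciprocity: 7 ≡ 3 and 47 ≡ 3 (mod 4), so (7/47) = −(47/7).
Reduce top mod 7: now compute (5/7).
Reciprocity: 5 ≡ 1 and 7 ≡ 3 (mod 4), so (5/7) = +(7/5).
Reduce top mod 5: now compute (2/5).
Pull out 2: since 5 ≡ 5 (mod 8), (2/5) = -1.
Reached (1/5) = 1. Collecting the sign flips along the way, the symbol is -1.

-1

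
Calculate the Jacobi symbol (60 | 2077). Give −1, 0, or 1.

Pull out 2^2: since 2077 ≡ 5 (mod 8), (2/2077) = -1, so (2/2077)^2 = +1.
Reciprocity: 15 ≡ 3 and 2077 ≡ 1 (mod 4), so (15/2077) = +(2077/15).
Reduce top mod 15: now compute (7/15).
Reciprocity: 7 ≡ 3 and 15 ≡ 3 (mod 4), so (7/15) = −(15/7).
Reduce top mod 7: now compute (1/7).
Reached (1/7) = 1. Collecting the sign flips along the way, the symbol is -1.

-1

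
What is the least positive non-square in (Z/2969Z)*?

3

(2/2969) = +1, so 2 is a residue.
(3/2969) = −1, so 3 is the smallest positive non-residue mod 2969.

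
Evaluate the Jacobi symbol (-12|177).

First reduce: -12 ≡ 165 (mod 177).
Reciprocity: 165 ≡ 1 and 177 ≡ 1 (mod 4), so (165/177) = +(177/165).
Reduce top mod 165: now compute (12/165).
Pull out 2^2: since 165 ≡ 5 (mod 8), (2/165) = -1, so (2/165)^2 = +1.
Reciprocity: 3 ≡ 3 and 165 ≡ 1 (mod 4), so (3/165) = +(165/3).
Reduce top mod 3: now compute (0/3).
Top reduces to 0: gcd > 1, so the symbol is 0.

0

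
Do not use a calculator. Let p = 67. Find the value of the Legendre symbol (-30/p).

Euler's criterion: (-30/67) ≡ 37^33 (mod 67).
37^2 ≡ 29 (mod 67)
37^4 ≡ 37 (mod 67)
37^8 ≡ 29 (mod 67)
37^16 ≡ 37 (mod 67)
37^32 ≡ 29 (mod 67)
37^33 = 37^(32+1) ≡ 1 (mod 67).
Result is 1, so (-30/67) = 1.

1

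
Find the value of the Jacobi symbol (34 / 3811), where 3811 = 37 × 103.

Pull out 2: since 3811 ≡ 3 (mod 8), (2/3811) = -1.
Reciprocity: 17 ≡ 1 and 3811 ≡ 3 (mod 4), so (17/3811) = +(3811/17).
Reduce top mod 17: now compute (3/17).
Reciprocity: 3 ≡ 3 and 17 ≡ 1 (mod 4), so (3/17) = +(17/3).
Reduce top mod 3: now compute (2/3).
Pull out 2: since 3 ≡ 3 (mod 8), (2/3) = -1.
Reached (1/3) = 1. Collecting the sign flips along the way, the symbol is +1.

1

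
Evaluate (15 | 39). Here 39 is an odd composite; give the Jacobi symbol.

Reciprocity: 15 ≡ 3 and 39 ≡ 3 (mod 4), so (15/39) = −(39/15).
Reduce top mod 15: now compute (9/15).
Reciprocity: 9 ≡ 1 and 15 ≡ 3 (mod 4), so (9/15) = +(15/9).
Reduce top mod 9: now compute (6/9).
Pull out 2: since 9 ≡ 1 (mod 8), (2/9) = +1.
Reciprocity: 3 ≡ 3 and 9 ≡ 1 (mod 4), so (3/9) = +(9/3).
Reduce top mod 3: now compute (0/3).
Top reduces to 0: gcd > 1, so the symbol is 0.

0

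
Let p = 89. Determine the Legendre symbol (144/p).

1

First reduce: 144 ≡ 55 (mod 89).
Reciprocity: 55 ≡ 3 and 89 ≡ 1 (mod 4), so (55/89) = +(89/55).
Reduce top mod 55: now compute (34/55).
Pull out 2: since 55 ≡ 7 (mod 8), (2/55) = +1.
Reciprocity: 17 ≡ 1 and 55 ≡ 3 (mod 4), so (17/55) = +(55/17).
Reduce top mod 17: now compute (4/17).
Pull out 2^2: since 17 ≡ 1 (mod 8), (2/17) = +1, so (2/17)^2 = +1.
Reached (1/17) = 1. Collecting the sign flips along the way, the symbol is +1.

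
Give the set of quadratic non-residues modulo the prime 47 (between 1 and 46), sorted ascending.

5 10 11 13 15 19 20 22 23 26 29 30 31 33 35 38 39 40 41 43 44 45 46

Square k = 1,…,23 (k and 47−k give the same square):
1²=1, 2²=4, 3²=9, 4²=16, 5²=25, 6²=36, 7²≡2, 8²≡17, 9²≡34, 10²≡6, 11²≡27, 12²≡3, 13²≡28, 14²≡8, 15²≡37, 16²≡21, 17²≡7, 18²≡42, 19²≡32, 20²≡24, 21²≡18, 22²≡14, 23²≡12 (mod 47).
The residues are {1, 2, 3, 4, 6, 7, 8, 9, 12, 14, 16, 17, 18, 21, 24, 25, 27, 28, 32, 34, 36, 37, 42}; the non-residues are the remaining 23 nonzero classes.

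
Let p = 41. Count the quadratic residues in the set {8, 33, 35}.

2

(8/41) = +1 → QR.
(33/41) = +1 → QR.
(35/41) = -1 → non-residue.
Total quadratic residues among the 3: 2.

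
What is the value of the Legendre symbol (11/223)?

Reciprocity: 11 ≡ 3 and 223 ≡ 3 (mod 4), so (11/223) = −(223/11).
Reduce top mod 11: now compute (3/11).
Reciprocity: 3 ≡ 3 and 11 ≡ 3 (mod 4), so (3/11) = −(11/3).
Reduce top mod 3: now compute (2/3).
Pull out 2: since 3 ≡ 3 (mod 8), (2/3) = -1.
Reached (1/3) = 1. Collecting the sign flips along the way, the symbol is -1.

-1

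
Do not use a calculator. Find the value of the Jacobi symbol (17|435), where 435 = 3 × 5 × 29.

Reciprocity: 17 ≡ 1 and 435 ≡ 3 (mod 4), so (17/435) = +(435/17).
Reduce top mod 17: now compute (10/17).
Pull out 2: since 17 ≡ 1 (mod 8), (2/17) = +1.
Reciprocity: 5 ≡ 1 and 17 ≡ 1 (mod 4), so (5/17) = +(17/5).
Reduce top mod 5: now compute (2/5).
Pull out 2: since 5 ≡ 5 (mod 8), (2/5) = -1.
Reached (1/5) = 1. Collecting the sign flips along the way, the symbol is -1.

-1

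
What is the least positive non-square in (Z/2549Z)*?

(2/2549) = −1, so 2 is the smallest positive non-residue mod 2549.

2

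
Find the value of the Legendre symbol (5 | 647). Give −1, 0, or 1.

Euler's criterion: (5/647) ≡ 5^323 (mod 647).
5^2 ≡ 25 (mod 647)
5^4 ≡ 625 (mod 647)
5^8 ≡ 484 (mod 647)
5^16 ≡ 42 (mod 647)
5^32 ≡ 470 (mod 647)
5^64 ≡ 273 (mod 647)
5^128 ≡ 124 (mod 647)
5^256 ≡ 495 (mod 647)
5^323 = 5^(256+64+2+1) ≡ 646 (mod 647).
Result is 646 ≡ −1, so (5/647) = −1.

-1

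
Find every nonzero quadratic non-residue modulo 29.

2, 3, 8, 10, 11, 12, 14, 15, 17, 18, 19, 21, 26, 27

Square k = 1,…,14 (k and 29−k give the same square):
1²=1, 2²=4, 3²=9, 4²=16, 5²=25, 6²≡7, 7²≡20, 8²≡6, 9²≡23, 10²≡13, 11²≡5, 12²≡28, 13²≡24, 14²≡22 (mod 29).
The residues are {1, 4, 5, 6, 7, 9, 13, 16, 20, 22, 23, 24, 25, 28}; the non-residues are the remaining 14 nonzero classes.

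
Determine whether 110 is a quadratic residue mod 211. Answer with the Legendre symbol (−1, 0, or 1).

Pull out 2: since 211 ≡ 3 (mod 8), (2/211) = -1.
Reciprocity: 55 ≡ 3 and 211 ≡ 3 (mod 4), so (55/211) = −(211/55).
Reduce top mod 55: now compute (46/55).
Pull out 2: since 55 ≡ 7 (mod 8), (2/55) = +1.
Reciprocity: 23 ≡ 3 and 55 ≡ 3 (mod 4), so (23/55) = −(55/23).
Reduce top mod 23: now compute (9/23).
Reciprocity: 9 ≡ 1 and 23 ≡ 3 (mod 4), so (9/23) = +(23/9).
Reduce top mod 9: now compute (5/9).
Reciprocity: 5 ≡ 1 and 9 ≡ 1 (mod 4), so (5/9) = +(9/5).
Reduce top mod 5: now compute (4/5).
Pull out 2^2: since 5 ≡ 5 (mod 8), (2/5) = -1, so (2/5)^2 = +1.
Reached (1/5) = 1. Collecting the sign flips along the way, the symbol is -1.

-1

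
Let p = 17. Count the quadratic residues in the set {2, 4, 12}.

(2/17) = +1 → QR.
(4/17) = +1 → QR.
(12/17) = -1 → non-residue.
Total quadratic residues among the 3: 2.

2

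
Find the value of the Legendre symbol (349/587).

1

Euler's criterion: (349/587) ≡ 349^293 (mod 587).
349^2 ≡ 292 (mod 587)
349^4 ≡ 149 (mod 587)
349^8 ≡ 482 (mod 587)
349^16 ≡ 459 (mod 587)
349^32 ≡ 535 (mod 587)
349^64 ≡ 356 (mod 587)
349^128 ≡ 531 (mod 587)
349^256 ≡ 201 (mod 587)
349^293 = 349^(256+32+4+1) ≡ 1 (mod 587).
Result is 1, so (349/587) = 1.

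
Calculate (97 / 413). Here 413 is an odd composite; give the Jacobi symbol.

Reciprocity: 97 ≡ 1 and 413 ≡ 1 (mod 4), so (97/413) = +(413/97).
Reduce top mod 97: now compute (25/97).
Reciprocity: 25 ≡ 1 and 97 ≡ 1 (mod 4), so (25/97) = +(97/25).
Reduce top mod 25: now compute (22/25).
Pull out 2: since 25 ≡ 1 (mod 8), (2/25) = +1.
Reciprocity: 11 ≡ 3 and 25 ≡ 1 (mod 4), so (11/25) = +(25/11).
Reduce top mod 11: now compute (3/11).
Reciprocity: 3 ≡ 3 and 11 ≡ 3 (mod 4), so (3/11) = −(11/3).
Reduce top mod 3: now compute (2/3).
Pull out 2: since 3 ≡ 3 (mod 8), (2/3) = -1.
Reached (1/3) = 1. Collecting the sign flips along the way, the symbol is +1.

1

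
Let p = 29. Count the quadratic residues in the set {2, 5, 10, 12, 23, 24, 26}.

3

(2/29) = -1 → non-residue.
(5/29) = +1 → QR.
(10/29) = -1 → non-residue.
(12/29) = -1 → non-residue.
(23/29) = +1 → QR.
(24/29) = +1 → QR.
(26/29) = -1 → non-residue.
Total quadratic residues among the 7: 3.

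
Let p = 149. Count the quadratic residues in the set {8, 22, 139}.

(8/149) = -1 → non-residue.
(22/149) = +1 → QR.
(139/149) = -1 → non-residue.
Total quadratic residues among the 3: 1.

1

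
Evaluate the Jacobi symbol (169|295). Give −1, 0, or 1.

1

Reciprocity: 169 ≡ 1 and 295 ≡ 3 (mod 4), so (169/295) = +(295/169).
Reduce top mod 169: now compute (126/169).
Pull out 2: since 169 ≡ 1 (mod 8), (2/169) = +1.
Reciprocity: 63 ≡ 3 and 169 ≡ 1 (mod 4), so (63/169) = +(169/63).
Reduce top mod 63: now compute (43/63).
Reciprocity: 43 ≡ 3 and 63 ≡ 3 (mod 4), so (43/63) = −(63/43).
Reduce top mod 43: now compute (20/43).
Pull out 2^2: since 43 ≡ 3 (mod 8), (2/43) = -1, so (2/43)^2 = +1.
Reciprocity: 5 ≡ 1 and 43 ≡ 3 (mod 4), so (5/43) = +(43/5).
Reduce top mod 5: now compute (3/5).
Reciprocity: 3 ≡ 3 and 5 ≡ 1 (mod 4), so (3/5) = +(5/3).
Reduce top mod 3: now compute (2/3).
Pull out 2: since 3 ≡ 3 (mod 8), (2/3) = -1.
Reached (1/3) = 1. Collecting the sign flips along the way, the symbol is +1.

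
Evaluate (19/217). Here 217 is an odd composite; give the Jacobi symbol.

-1

Reciprocity: 19 ≡ 3 and 217 ≡ 1 (mod 4), so (19/217) = +(217/19).
Reduce top mod 19: now compute (8/19).
Pull out 2^3: since 19 ≡ 3 (mod 8), (2/19) = -1, so (2/19)^3 = -1.
Reached (1/19) = 1. Collecting the sign flips along the way, the symbol is -1.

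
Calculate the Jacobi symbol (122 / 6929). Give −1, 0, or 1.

Pull out 2: since 6929 ≡ 1 (mod 8), (2/6929) = +1.
Reciprocity: 61 ≡ 1 and 6929 ≡ 1 (mod 4), so (61/6929) = +(6929/61).
Reduce top mod 61: now compute (36/61).
Pull out 2^2: since 61 ≡ 5 (mod 8), (2/61) = -1, so (2/61)^2 = +1.
Reciprocity: 9 ≡ 1 and 61 ≡ 1 (mod 4), so (9/61) = +(61/9).
Reduce top mod 9: now compute (7/9).
Reciprocity: 7 ≡ 3 and 9 ≡ 1 (mod 4), so (7/9) = +(9/7).
Reduce top mod 7: now compute (2/7).
Pull out 2: since 7 ≡ 7 (mod 8), (2/7) = +1.
Reached (1/7) = 1. Collecting the sign flips along the way, the symbol is +1.

1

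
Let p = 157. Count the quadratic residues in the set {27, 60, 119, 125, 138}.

2

(27/157) = +1 → QR.
(60/157) = -1 → non-residue.
(119/157) = -1 → non-residue.
(125/157) = -1 → non-residue.
(138/157) = +1 → QR.
Total quadratic residues among the 5: 2.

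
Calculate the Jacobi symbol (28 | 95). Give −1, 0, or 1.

-1

Pull out 2^2: since 95 ≡ 7 (mod 8), (2/95) = +1, so (2/95)^2 = +1.
Reciprocity: 7 ≡ 3 and 95 ≡ 3 (mod 4), so (7/95) = −(95/7).
Reduce top mod 7: now compute (4/7).
Pull out 2^2: since 7 ≡ 7 (mod 8), (2/7) = +1, so (2/7)^2 = +1.
Reached (1/7) = 1. Collecting the sign flips along the way, the symbol is -1.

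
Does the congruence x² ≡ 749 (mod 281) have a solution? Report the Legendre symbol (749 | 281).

-1

First reduce: 749 ≡ 187 (mod 281).
Reciprocity: 187 ≡ 3 and 281 ≡ 1 (mod 4), so (187/281) = +(281/187).
Reduce top mod 187: now compute (94/187).
Pull out 2: since 187 ≡ 3 (mod 8), (2/187) = -1.
Reciprocity: 47 ≡ 3 and 187 ≡ 3 (mod 4), so (47/187) = −(187/47).
Reduce top mod 47: now compute (46/47).
Pull out 2: since 47 ≡ 7 (mod 8), (2/47) = +1.
Reciprocity: 23 ≡ 3 and 47 ≡ 3 (mod 4), so (23/47) = −(47/23).
Reduce top mod 23: now compute (1/23).
Reached (1/23) = 1. Collecting the sign flips along the way, the symbol is -1.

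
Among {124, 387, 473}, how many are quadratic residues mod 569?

(124/569) = -1 → non-residue.
(387/569) = +1 → QR.
(473/569) = -1 → non-residue.
Total quadratic residues among the 3: 1.

1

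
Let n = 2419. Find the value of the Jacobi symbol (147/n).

-1

Reciprocity: 147 ≡ 3 and 2419 ≡ 3 (mod 4), so (147/2419) = −(2419/147).
Reduce top mod 147: now compute (67/147).
Reciprocity: 67 ≡ 3 and 147 ≡ 3 (mod 4), so (67/147) = −(147/67).
Reduce top mod 67: now compute (13/67).
Reciprocity: 13 ≡ 1 and 67 ≡ 3 (mod 4), so (13/67) = +(67/13).
Reduce top mod 13: now compute (2/13).
Pull out 2: since 13 ≡ 5 (mod 8), (2/13) = -1.
Reached (1/13) = 1. Collecting the sign flips along the way, the symbol is -1.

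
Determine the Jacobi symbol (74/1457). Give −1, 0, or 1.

-1

Pull out 2: since 1457 ≡ 1 (mod 8), (2/1457) = +1.
Reciprocity: 37 ≡ 1 and 1457 ≡ 1 (mod 4), so (37/1457) = +(1457/37).
Reduce top mod 37: now compute (14/37).
Pull out 2: since 37 ≡ 5 (mod 8), (2/37) = -1.
Reciprocity: 7 ≡ 3 and 37 ≡ 1 (mod 4), so (7/37) = +(37/7).
Reduce top mod 7: now compute (2/7).
Pull out 2: since 7 ≡ 7 (mod 8), (2/7) = +1.
Reached (1/7) = 1. Collecting the sign flips along the way, the symbol is -1.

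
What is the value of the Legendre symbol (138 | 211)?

Pull out 2: since 211 ≡ 3 (mod 8), (2/211) = -1.
Reciprocity: 69 ≡ 1 and 211 ≡ 3 (mod 4), so (69/211) = +(211/69).
Reduce top mod 69: now compute (4/69).
Pull out 2^2: since 69 ≡ 5 (mod 8), (2/69) = -1, so (2/69)^2 = +1.
Reached (1/69) = 1. Collecting the sign flips along the way, the symbol is -1.

-1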